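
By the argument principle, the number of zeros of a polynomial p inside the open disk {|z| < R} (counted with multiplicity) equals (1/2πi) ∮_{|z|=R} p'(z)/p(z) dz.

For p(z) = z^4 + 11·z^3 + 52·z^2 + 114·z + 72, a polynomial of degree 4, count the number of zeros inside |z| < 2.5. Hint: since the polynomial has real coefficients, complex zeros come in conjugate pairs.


The zeros of p are: -4, (-3 + 3i), (-3 - 3i), -1.
Their magnitudes are: 4, 4.243, 4.243, 1.
Zeros with |z| < R = 2.5: -1.
Count = 1.
By the argument principle, (1/2πi) ∮_{|z|=R} p'(z)/p(z) dz equals exactly this count.

Number of zeros inside |z| < 2.5: 1.


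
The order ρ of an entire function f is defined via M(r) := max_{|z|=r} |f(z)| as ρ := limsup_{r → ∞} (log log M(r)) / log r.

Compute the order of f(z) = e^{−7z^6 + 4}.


|e^{−7z^6 + 4}| = e^{Re(-7·z^6) + 4} ≤ e^{7|z|^6 + 4} = e^{7r^6 + 4} on |z| = r, so ρ ≤ 6. Choosing z on |z|=r so that -7·z^6 is real positive (always possible by picking arg z appropriately) gives |f(z)| = e^{7r^6 + 4}, matching the bound. The additive constant 4 does not affect log log M(r) ~ 6·log r. Hence ρ = 6.
Therefore ρ = 6.

Order ρ = 6.


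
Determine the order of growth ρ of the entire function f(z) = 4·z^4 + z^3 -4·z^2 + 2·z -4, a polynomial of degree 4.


|f(z)| ≤ Σ|c_k|·r^k = O(r^4) as r → ∞. Polynomial growth is O(e^{r^ε}) for every ε > 0 (since r^4/e^{r^ε} → 0), so ρ ≤ ε for all ε > 0, i.e. ρ = 0. Every nonconstant polynomial has order 0.
Therefore ρ = 0.

Order ρ = 0.


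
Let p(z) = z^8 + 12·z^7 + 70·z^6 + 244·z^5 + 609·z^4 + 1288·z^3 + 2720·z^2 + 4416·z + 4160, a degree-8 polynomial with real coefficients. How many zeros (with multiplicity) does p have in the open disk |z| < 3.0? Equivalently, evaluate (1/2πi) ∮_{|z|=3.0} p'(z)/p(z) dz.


The zeros of p are: (-2 + 2i), (-2 - 2i), (-3 + 2i), (-3 - 2i), (1 + 2i), (1 - 2i), (-2 + 2i), (-2 - 2i).
Their magnitudes are: 2.828, 2.828, 3.606, 3.606, 2.236, 2.236, 2.828, 2.828.
Zeros with |z| < R = 3.0: (-2 + 2i), (-2 - 2i), (1 + 2i), (1 - 2i), (-2 + 2i), (-2 - 2i).
Count = 6.
By the argument principle, (1/2πi) ∮_{|z|=R} p'(z)/p(z) dz equals exactly this count.

Number of zeros inside |z| < 3.0: 6.


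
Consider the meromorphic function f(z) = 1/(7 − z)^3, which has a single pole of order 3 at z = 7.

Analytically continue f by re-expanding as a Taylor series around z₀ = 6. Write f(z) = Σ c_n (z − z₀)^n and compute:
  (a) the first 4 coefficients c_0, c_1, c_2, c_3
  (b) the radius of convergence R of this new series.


Let w = z − z₀, so z = z₀ + w.
Then 7 − z = 7 − (z₀ + w) = (7 − z₀) − w = 1 − w.
f(z) = 1/(1 − w)^3 = (1/(1)^3) · (1 − w/(1))^{−3}.
By the binomial series (1−u)^{−3} = Σ_{n≥0} C(n+2, 2) u^n for |u|<1, with u = w/(1):
  c_n = C(n+2, 2) / (1)^(n+3).
  c_0 = 1/(1)^3 = 1.
  c_1 = 3/(1)^4 = 3.
  c_2 = 6/(1)^5 = 6.
  c_3 = 10/(1)^6 = 10.
The series is valid for |w/d| < 1, i.e. |z − z₀| < |d|.
Radius of convergence: R = |7 − z₀| = |1| = 1 (distance from z₀ to the singularity z = 7).

c_0 = 1, c_1 = 3, c_2 = 6, c_3 = 10; R = 1.


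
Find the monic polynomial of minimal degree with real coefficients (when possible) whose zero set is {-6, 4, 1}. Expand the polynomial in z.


The polynomial is p(z) = ∏_{α ∈ S} (z − α), where S = {-6, 4, 1}.
Expanding the product yields: p(z) = z^3 + z^2 -26·z + 24.
The resulting polynomial has degree 3 and real coefficients as required.

p(z) = z^3 + z^2 -26·z + 24.


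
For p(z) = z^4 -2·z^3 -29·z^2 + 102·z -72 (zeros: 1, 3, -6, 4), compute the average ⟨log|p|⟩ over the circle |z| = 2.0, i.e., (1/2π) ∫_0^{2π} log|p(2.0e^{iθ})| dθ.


Zeros: -6, 1, 3, 4; r = 2.0.
Inside |z| < r: 1. Outside (|z| ≥ r): -6, 3, 4.
p(0) = -72, so log|p(0)| = log(72) = 4.2767.
Apply Jensen: I(r) = log|p(0)| + Σ_k log(r/|z_k|), summed over zeros inside |z| < r.
  log(r/|z_k|) for z_k = 1: log(2.0/1) = 0.6931
  Outside zeros (-6, 3, 4) contribute nothing to the Jensen sum.
Sum over inside zeros: 0.6931.
I(r) = log|p(0)| + (inside sum) = 4.2767 + 0.6931 = 4.9698.
Note: since some zeros are outside |z| ≤ r, the simplified n·log(r) form does NOT apply — only the inside zeros contribute.

I(r) ≈ 4.9698.


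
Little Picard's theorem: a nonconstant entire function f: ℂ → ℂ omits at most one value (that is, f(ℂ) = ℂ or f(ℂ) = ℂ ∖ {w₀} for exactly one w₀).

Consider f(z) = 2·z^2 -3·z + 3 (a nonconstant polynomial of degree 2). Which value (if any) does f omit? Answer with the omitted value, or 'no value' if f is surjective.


Little Picard bounds the complement of f(ℂ) to at most one point.
For every w ∈ ℂ, the equation p(z) − w = 0 is a nonconstant polynomial in z and hence has at least one root by the fundamental theorem of algebra. So p is surjective onto ℂ, omitting no value.

Omitted value: no value.


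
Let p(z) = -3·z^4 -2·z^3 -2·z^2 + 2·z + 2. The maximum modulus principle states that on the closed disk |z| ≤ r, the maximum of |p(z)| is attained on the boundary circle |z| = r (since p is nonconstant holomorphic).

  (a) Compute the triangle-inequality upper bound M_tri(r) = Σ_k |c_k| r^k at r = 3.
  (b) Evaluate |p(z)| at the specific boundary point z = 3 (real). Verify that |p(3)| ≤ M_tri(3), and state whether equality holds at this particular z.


Coefficients: c_0 = 2, c_1 = 2, c_2 = -2, c_3 = -2, c_4 = -3. Radius r = 3.
Part (a). Triangle bound: M_tri(r) = Σ_k |c_k| r^k
  = |2|·3^0 + |2|·3^1 + |-2|·3^2 + |-2|·3^3 + |-3|·3^4
  = 2 + 6 + 18 + 54 + 243 = 323.
This bounds M(r) := max_{|z|=r} |p(z)| from above; equality holds iff all terms c_k z^k can be made to align in phase at a single z on |z|=r.
Part (b). At z = 3 (real, on the circle |z| = r):
  p(3) = (2)·3^0 + (2)·3^1 + (-2)·3^2 + (-2)·3^3 + (-3)·3^4 = -307.
  |p(3)| = 307.
Check: |p(3)| = 307 ≤ 323 = M_tri(3). ✓ Equality does not hold at z = 3 (the coefficients have mixed signs, so the terms do not all align in phase there).

M_tri(3) = 323; |p(3)| = 307; equality at z=3: no.


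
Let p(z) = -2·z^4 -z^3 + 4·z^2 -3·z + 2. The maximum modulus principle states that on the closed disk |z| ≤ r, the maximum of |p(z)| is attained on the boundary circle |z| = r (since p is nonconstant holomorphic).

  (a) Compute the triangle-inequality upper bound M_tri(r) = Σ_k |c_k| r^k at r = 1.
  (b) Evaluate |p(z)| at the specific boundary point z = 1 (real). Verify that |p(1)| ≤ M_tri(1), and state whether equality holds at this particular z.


Coefficients: c_0 = 2, c_1 = -3, c_2 = 4, c_3 = -1, c_4 = -2. Radius r = 1.
Part (a). Triangle bound: M_tri(r) = Σ_k |c_k| r^k
  = |2|·1^0 + |-3|·1^1 + |4|·1^2 + |-1|·1^3 + |-2|·1^4
  = 2 + 3 + 4 + 1 + 2 = 12.
This bounds M(r) := max_{|z|=r} |p(z)| from above; equality holds iff all terms c_k z^k can be made to align in phase at a single z on |z|=r.
Part (b). At z = 1 (real, on the circle |z| = r):
  p(1) = (2)·1^0 + (-3)·1^1 + (4)·1^2 + (-1)·1^3 + (-2)·1^4 = 0.
  |p(1)| = 0.
Check: |p(1)| = 0 ≤ 12 = M_tri(1). ✓ Equality does not hold at z = 1 (the coefficients have mixed signs, so the terms do not all align in phase there).

M_tri(1) = 12; |p(1)| = 0; equality at z=1: no.


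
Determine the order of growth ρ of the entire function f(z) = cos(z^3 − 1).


Write cos(w) = (e^{iw} ± e^{−iw})/(2 or 2i), so |cos(w)| ≤ e^{|w|}. With w = z^3 − 1, |w| ≤ 1r^3 + 1 on |z|=r, giving M(r) ≤ e^{1r^3 + 1} and ρ ≤ 3. For the lower bound, choose z on |z|=r with 1z^3 purely imaginary of modulus 1r^3; then |cos(z^3 − 1)| grows like e^{1r^3}/2, so ρ ≥ 3. Hence ρ = 3.
Therefore ρ = 3.

Order ρ = 3.


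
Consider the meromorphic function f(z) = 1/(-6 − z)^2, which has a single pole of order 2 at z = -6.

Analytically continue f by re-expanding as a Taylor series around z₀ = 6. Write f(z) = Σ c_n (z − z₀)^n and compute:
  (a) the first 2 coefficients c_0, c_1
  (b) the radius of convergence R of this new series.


Let w = z − z₀, so z = z₀ + w.
Then -6 − z = -6 − (z₀ + w) = (-6 − z₀) − w = -12 − w.
f(z) = 1/(-12 − w)^2 = (1/(-12)^2) · (1 − w/(-12))^{−2}.
By the binomial series (1−u)^{−2} = Σ_{n≥0} C(n+1, 1) u^n for |u|<1, with u = w/(-12):
  c_n = C(n+1, 1) / (-12)^(n+2).
  c_0 = 1/(-12)^2 = 1/144.
  c_1 = 2/(-12)^3 = -1/864.
The series is valid for |w/d| < 1, i.e. |z − z₀| < |d|.
Radius of convergence: R = |-6 − z₀| = |-12| = 12 (distance from z₀ to the singularity z = -6).

c_0 = 1/144, c_1 = -1/864; R = 12.


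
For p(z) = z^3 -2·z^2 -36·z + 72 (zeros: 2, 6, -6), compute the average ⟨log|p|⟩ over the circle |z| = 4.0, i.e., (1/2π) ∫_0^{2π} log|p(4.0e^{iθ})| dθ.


Zeros: -6, 2, 6; r = 4.0.
Inside |z| < r: 2. Outside (|z| ≥ r): -6, 6.
p(0) = 72, so log|p(0)| = log(72) = 4.2767.
Apply Jensen: I(r) = log|p(0)| + Σ_k log(r/|z_k|), summed over zeros inside |z| < r.
  log(r/|z_k|) for z_k = 2: log(4.0/2) = 0.6931
  Outside zeros (-6, 6) contribute nothing to the Jensen sum.
Sum over inside zeros: 0.6931.
I(r) = log|p(0)| + (inside sum) = 4.2767 + 0.6931 = 4.9698.
Note: since some zeros are outside |z| ≤ r, the simplified n·log(r) form does NOT apply — only the inside zeros contribute.

I(r) ≈ 4.9698.


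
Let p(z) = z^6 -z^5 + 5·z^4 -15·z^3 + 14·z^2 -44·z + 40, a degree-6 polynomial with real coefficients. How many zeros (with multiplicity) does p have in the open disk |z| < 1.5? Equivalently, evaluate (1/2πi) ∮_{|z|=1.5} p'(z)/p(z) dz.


The zeros of p are: (-1 + 2i), (-1 - 2i), (0 + 2i), (0 - 2i), 2, 1.
Their magnitudes are: 2.236, 2.236, 2, 2, 2, 1.
Zeros with |z| < R = 1.5: 1.
Count = 1.
By the argument principle, (1/2πi) ∮_{|z|=R} p'(z)/p(z) dz equals exactly this count.

Number of zeros inside |z| < 1.5: 1.


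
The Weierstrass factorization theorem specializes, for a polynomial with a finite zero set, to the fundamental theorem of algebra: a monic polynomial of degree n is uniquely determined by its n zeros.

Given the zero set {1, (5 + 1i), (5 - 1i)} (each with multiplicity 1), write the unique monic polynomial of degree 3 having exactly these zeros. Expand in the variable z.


The polynomial is p(z) = ∏_{α ∈ S} (z − α), where S = {1, (5 + 1i), (5 - 1i)}.
Expanding the product yields: p(z) = z^3 -11·z^2 + 36·z -26.
Note conjugate pairs combine to real quadratics: (z − (5+1i))(z − (5−1i)) = z² − 10z + 26.
The resulting polynomial has degree 3 and real coefficients as required.

p(z) = z^3 -11·z^2 + 36·z -26.


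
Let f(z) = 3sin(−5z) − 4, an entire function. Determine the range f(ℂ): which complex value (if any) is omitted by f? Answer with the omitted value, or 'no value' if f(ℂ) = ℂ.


Little Picard bounds the complement of f(ℂ) to at most one point.
sin is entire and surjective onto ℂ: for every w ∈ ℂ, sin(ζ) = w has a solution ζ ∈ ℂ (e.g., via the complex inverse arcsin). With ζ = −5z this gives z = ζ/(-5). Then 3·sin(−5z) takes every value in 3·ℂ = ℂ, and adding -4 is a bijection of ℂ. So f is surjective and omits no value. (Note: only on the real line is sin bounded by [−1, 1].)

Omitted value: no value.


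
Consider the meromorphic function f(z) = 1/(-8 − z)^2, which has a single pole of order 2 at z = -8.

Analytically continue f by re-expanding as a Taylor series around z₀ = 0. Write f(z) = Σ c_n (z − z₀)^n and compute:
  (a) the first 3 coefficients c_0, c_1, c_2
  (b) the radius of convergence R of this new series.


Let w = z − z₀, so z = z₀ + w.
Then -8 − z = -8 − (z₀ + w) = (-8 − z₀) − w = -8 − w.
f(z) = 1/(-8 − w)^2 = (1/(-8)^2) · (1 − w/(-8))^{−2}.
By the binomial series (1−u)^{−2} = Σ_{n≥0} C(n+1, 1) u^n for |u|<1, with u = w/(-8):
  c_n = C(n+1, 1) / (-8)^(n+2).
  c_0 = 1/(-8)^2 = 1/64.
  c_1 = 2/(-8)^3 = -1/256.
  c_2 = 3/(-8)^4 = 3/4096.
The series is valid for |w/d| < 1, i.e. |z − z₀| < |d|.
Radius of convergence: R = |-8 − z₀| = |-8| = 8 (distance from z₀ to the singularity z = -8).

c_0 = 1/64, c_1 = -1/256, c_2 = 3/4096; R = 8.


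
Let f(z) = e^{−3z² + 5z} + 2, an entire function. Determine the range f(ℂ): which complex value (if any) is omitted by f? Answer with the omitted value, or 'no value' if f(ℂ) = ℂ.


Little Picard bounds the complement of f(ℂ) to at most one point.
The exponent g(z) = −3z² + 5z is a nonconstant polynomial, hence surjective onto ℂ. So e^{g(z)} takes every value in {e^w : w ∈ ℂ} = ℂ ∖ {0}. Adding 2 shifts the range to ℂ ∖ {2}. f omits exactly 2.

Omitted value: 2.


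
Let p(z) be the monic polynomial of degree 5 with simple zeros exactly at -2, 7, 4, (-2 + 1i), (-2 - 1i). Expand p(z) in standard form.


The polynomial is p(z) = ∏_{α ∈ S} (z − α), where S = {-2, 7, 4, (-2 + 1i), (-2 - 1i)}.
Expanding the product yields: p(z) = z^5 -5·z^4 -25·z^3 + 35·z^2 + 254·z + 280.
Note conjugate pairs combine to real quadratics: (z − (-2+1i))(z − (-2−1i)) = z² + 4z + 5.
The resulting polynomial has degree 5 and real coefficients as required.

p(z) = z^5 -5·z^4 -25·z^3 + 35·z^2 + 254·z + 280.


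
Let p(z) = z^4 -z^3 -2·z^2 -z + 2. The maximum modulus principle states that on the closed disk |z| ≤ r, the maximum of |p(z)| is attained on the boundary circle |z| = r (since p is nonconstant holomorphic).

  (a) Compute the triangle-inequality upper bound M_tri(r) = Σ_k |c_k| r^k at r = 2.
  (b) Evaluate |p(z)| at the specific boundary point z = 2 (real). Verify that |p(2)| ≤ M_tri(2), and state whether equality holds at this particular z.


Coefficients: c_0 = 2, c_1 = -1, c_2 = -2, c_3 = -1, c_4 = 1. Radius r = 2.
Part (a). Triangle bound: M_tri(r) = Σ_k |c_k| r^k
  = |2|·2^0 + |-1|·2^1 + |-2|·2^2 + |-1|·2^3 + |1|·2^4
  = 2 + 2 + 8 + 8 + 16 = 36.
This bounds M(r) := max_{|z|=r} |p(z)| from above; equality holds iff all terms c_k z^k can be made to align in phase at a single z on |z|=r.
Part (b). At z = 2 (real, on the circle |z| = r):
  p(2) = (2)·2^0 + (-1)·2^1 + (-2)·2^2 + (-1)·2^3 + (1)·2^4 = 0.
  |p(2)| = 0.
Check: |p(2)| = 0 ≤ 36 = M_tri(2). ✓ Equality does not hold at z = 2 (the coefficients have mixed signs, so the terms do not all align in phase there).

M_tri(2) = 36; |p(2)| = 0; equality at z=2: no.


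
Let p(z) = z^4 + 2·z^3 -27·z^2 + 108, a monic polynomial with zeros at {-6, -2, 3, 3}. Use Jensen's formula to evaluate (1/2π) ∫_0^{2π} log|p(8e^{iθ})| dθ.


Zeros: -6, -2, 3, 3; r = 8.
Inside |z| < r: -6, -2, 3, 3. Outside (|z| ≥ r): ∅.
p(0) = 108, so log|p(0)| = log(108) = 4.6821.
Apply Jensen: I(r) = log|p(0)| + Σ_k log(r/|z_k|), summed over zeros inside |z| < r.
  log(r/|z_k|) for z_k = -6: log(8/6) = 0.2877
  log(r/|z_k|) for z_k = -2: log(8/2) = 1.3863
  log(r/|z_k|) for z_k = 3: log(8/3) = 0.9808
  log(r/|z_k|) for z_k = 3: log(8/3) = 0.9808
Sum over inside zeros: 3.6356.
I(r) = log|p(0)| + (inside sum) = 4.6821 + 3.6356 = 8.3178.
Closed form (all zeros inside, monic): I(r) = n·log(r) = 4·log(8) = 8.3178. ✓

I(r) ≈ 8.3178.


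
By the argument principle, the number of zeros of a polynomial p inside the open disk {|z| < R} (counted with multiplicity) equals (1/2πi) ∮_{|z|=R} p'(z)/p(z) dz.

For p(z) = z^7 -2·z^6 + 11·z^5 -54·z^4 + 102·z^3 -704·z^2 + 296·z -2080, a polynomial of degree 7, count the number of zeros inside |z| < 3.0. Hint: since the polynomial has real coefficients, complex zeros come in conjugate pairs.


The zeros of p are: (-2 + 3i), (-2 - 3i), 4, (0 + 2i), (0 - 2i), (1 + 3i), (1 - 3i).
Their magnitudes are: 3.606, 3.606, 4, 2, 2, 3.162, 3.162.
Zeros with |z| < R = 3.0: (0 + 2i), (0 - 2i).
Count = 2.
By the argument principle, (1/2πi) ∮_{|z|=R} p'(z)/p(z) dz equals exactly this count.

Number of zeros inside |z| < 3.0: 2.


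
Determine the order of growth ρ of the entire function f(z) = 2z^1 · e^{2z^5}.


M(r) = max_{|z|=r} |2|·|z|^1·|e^{2z^5}| = 2·r^1 · e^{2r^5} (the factors attain their maxima compatibly on |z|=r). Then log M(r) = log 2 + 1·log r + 2r^5, dominated by the last term, so log log M(r) ~ 5·log r. The polynomial factor 2z^1 contributes only a log r term and does not affect the order. ρ = 5.
Therefore ρ = 5.

Order ρ = 5.


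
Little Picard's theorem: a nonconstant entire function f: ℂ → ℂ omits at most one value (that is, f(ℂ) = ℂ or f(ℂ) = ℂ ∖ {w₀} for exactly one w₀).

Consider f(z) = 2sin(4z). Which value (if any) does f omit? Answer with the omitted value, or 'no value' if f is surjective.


Little Picard bounds the complement of f(ℂ) to at most one point.
sin is entire and surjective onto ℂ: for every w ∈ ℂ, sin(ζ) = w has a solution ζ ∈ ℂ (e.g., via the complex inverse arcsin). With ζ = 4z this gives z = ζ/(4). Then 2·sin(4z) takes every value in 2·ℂ = ℂ, and adding 0 is a bijection of ℂ. So f is surjective and omits no value. (Note: only on the real line is sin bounded by [−1, 1].)

Omitted value: no value.


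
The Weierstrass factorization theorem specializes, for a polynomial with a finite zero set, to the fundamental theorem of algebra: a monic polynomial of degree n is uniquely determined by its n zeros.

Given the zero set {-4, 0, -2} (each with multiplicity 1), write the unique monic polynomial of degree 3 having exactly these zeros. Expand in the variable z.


The polynomial is p(z) = ∏_{α ∈ S} (z − α), where S = {-4, 0, -2}.
Expanding the product yields: p(z) = z^3 + 6·z^2 + 8·z.
The resulting polynomial has degree 3 and real coefficients as required.

p(z) = z^3 + 6·z^2 + 8·z.


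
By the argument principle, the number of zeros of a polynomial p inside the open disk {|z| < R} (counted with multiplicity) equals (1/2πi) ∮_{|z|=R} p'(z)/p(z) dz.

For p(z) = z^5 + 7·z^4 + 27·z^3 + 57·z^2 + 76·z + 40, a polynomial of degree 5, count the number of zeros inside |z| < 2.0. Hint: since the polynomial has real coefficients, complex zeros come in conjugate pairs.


The zeros of p are: (-1 + 2i), (-1 - 2i), (-2 + 2i), (-2 - 2i), -1.
Their magnitudes are: 2.236, 2.236, 2.828, 2.828, 1.
Zeros with |z| < R = 2.0: -1.
Count = 1.
By the argument principle, (1/2πi) ∮_{|z|=R} p'(z)/p(z) dz equals exactly this count.

Number of zeros inside |z| < 2.0: 1.


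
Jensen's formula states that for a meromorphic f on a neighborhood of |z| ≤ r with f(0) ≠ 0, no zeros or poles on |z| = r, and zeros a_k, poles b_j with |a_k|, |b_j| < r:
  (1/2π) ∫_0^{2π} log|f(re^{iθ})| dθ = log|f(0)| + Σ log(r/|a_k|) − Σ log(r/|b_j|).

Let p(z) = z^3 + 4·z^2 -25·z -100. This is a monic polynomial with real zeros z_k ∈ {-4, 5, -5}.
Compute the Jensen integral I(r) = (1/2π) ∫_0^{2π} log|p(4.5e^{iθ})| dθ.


Zeros: -5, -4, 5; r = 4.5.
Inside |z| < r: -4. Outside (|z| ≥ r): -5, 5.
p(0) = -100, so log|p(0)| = log(100) = 4.6052.
Apply Jensen: I(r) = log|p(0)| + Σ_k log(r/|z_k|), summed over zeros inside |z| < r.
  log(r/|z_k|) for z_k = -4: log(4.5/4) = 0.1178
  Outside zeros (-5, 5) contribute nothing to the Jensen sum.
Sum over inside zeros: 0.1178.
I(r) = log|p(0)| + (inside sum) = 4.6052 + 0.1178 = 4.7230.
Note: since some zeros are outside |z| ≤ r, the simplified n·log(r) form does NOT apply — only the inside zeros contribute.

I(r) ≈ 4.7230.


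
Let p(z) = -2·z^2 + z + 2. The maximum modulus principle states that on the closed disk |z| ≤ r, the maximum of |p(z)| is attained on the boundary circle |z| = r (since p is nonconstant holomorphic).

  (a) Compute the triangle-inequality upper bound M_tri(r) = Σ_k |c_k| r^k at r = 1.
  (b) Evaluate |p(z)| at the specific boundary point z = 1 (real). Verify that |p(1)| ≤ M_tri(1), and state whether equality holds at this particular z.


Coefficients: c_0 = 2, c_1 = 1, c_2 = -2. Radius r = 1.
Part (a). Triangle bound: M_tri(r) = Σ_k |c_k| r^k
  = |2|·1^0 + |1|·1^1 + |-2|·1^2
  = 2 + 1 + 2 = 5.
This bounds M(r) := max_{|z|=r} |p(z)| from above; equality holds iff all terms c_k z^k can be made to align in phase at a single z on |z|=r.
Part (b). At z = 1 (real, on the circle |z| = r):
  p(1) = (2)·1^0 + (1)·1^1 + (-2)·1^2 = 1.
  |p(1)| = 1.
Check: |p(1)| = 1 ≤ 5 = M_tri(1). ✓ Equality does not hold at z = 1 (the coefficients have mixed signs, so the terms do not all align in phase there).

M_tri(1) = 5; |p(1)| = 1; equality at z=1: no.


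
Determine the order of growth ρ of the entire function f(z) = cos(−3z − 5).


cos(w) is a linear combination of e^{iw} and e^{−iw} (or e^w, e^{−w} in the hyperbolic case), so |cos(w)| ≤ e^{|w|}. With w = −3z − 5, |w| ≤ 3|z| + 5 = 3r + 5 on |z| = r, giving M(r) ≤ e^{3r + 5}, so ρ ≤ 1. On a suitable ray (z = it for sin/cos; z = t for sinh/cosh, t real → ∞), |cos(−3z − 5)| grows like e^{3|t|}/2, so ρ ≥ 1. Hence ρ = 1.
Therefore ρ = 1.

Order ρ = 1.


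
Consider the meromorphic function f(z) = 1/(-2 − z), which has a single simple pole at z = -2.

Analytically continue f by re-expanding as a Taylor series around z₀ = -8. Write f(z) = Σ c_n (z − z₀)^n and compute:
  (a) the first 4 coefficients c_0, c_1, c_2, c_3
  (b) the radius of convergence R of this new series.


Let w = z − z₀, so z = z₀ + w.
Then -2 − z = -2 − (z₀ + w) = (-2 − z₀) − w = 6 − w.
f(z) = 1/(6 − w) = (1/(6)) · 1/(1 − w/(6)) = Σ_{n≥0} w^n / (6)^(n+1).
So c_n = 1/(6)^(n+1):
  c_0 = 1/(6)^1 = 1/6.
  c_1 = 1/(6)^2 = 1/36.
  c_2 = 1/(6)^3 = 1/216.
  c_3 = 1/(6)^4 = 1/1296.
The series is valid for |w/d| < 1, i.e. |z − z₀| < |d|.
Radius of convergence: R = |-2 − z₀| = |6| = 6 (distance from z₀ to the singularity z = -2).

c_0 = 1/6, c_1 = 1/36, c_2 = 1/216, c_3 = 1/1296; R = 6.


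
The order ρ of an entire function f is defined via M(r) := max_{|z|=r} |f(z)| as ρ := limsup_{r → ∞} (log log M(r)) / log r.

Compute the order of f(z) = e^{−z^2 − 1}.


|e^{−z^2 − 1}| = e^{Re(-1·z^2) + -1} ≤ e^{1|z|^2 + -1} = e^{1r^2 + -1} on |z| = r, so ρ ≤ 2. Choosing z on |z|=r so that -1·z^2 is real positive (always possible by picking arg z appropriately) gives |f(z)| = e^{1r^2 + -1}, matching the bound. The additive constant -1 does not affect log log M(r) ~ 2·log r. Hence ρ = 2.
Therefore ρ = 2.

Order ρ = 2.


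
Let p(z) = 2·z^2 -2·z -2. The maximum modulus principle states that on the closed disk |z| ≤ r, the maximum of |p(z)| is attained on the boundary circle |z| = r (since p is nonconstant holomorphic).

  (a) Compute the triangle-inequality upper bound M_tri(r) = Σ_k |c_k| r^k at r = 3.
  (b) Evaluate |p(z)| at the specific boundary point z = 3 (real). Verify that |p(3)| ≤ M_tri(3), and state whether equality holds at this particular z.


Coefficients: c_0 = -2, c_1 = -2, c_2 = 2. Radius r = 3.
Part (a). Triangle bound: M_tri(r) = Σ_k |c_k| r^k
  = |-2|·3^0 + |-2|·3^1 + |2|·3^2
  = 2 + 6 + 18 = 26.
This bounds M(r) := max_{|z|=r} |p(z)| from above; equality holds iff all terms c_k z^k can be made to align in phase at a single z on |z|=r.
Part (b). At z = 3 (real, on the circle |z| = r):
  p(3) = (-2)·3^0 + (-2)·3^1 + (2)·3^2 = 10.
  |p(3)| = 10.
Check: |p(3)| = 10 ≤ 26 = M_tri(3). ✓ Equality does not hold at z = 3 (the coefficients have mixed signs, so the terms do not all align in phase there).

M_tri(3) = 26; |p(3)| = 10; equality at z=3: no.


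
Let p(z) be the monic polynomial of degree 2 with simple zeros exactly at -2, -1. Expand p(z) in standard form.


The polynomial is p(z) = ∏_{α ∈ S} (z − α), where S = {-2, -1}.
Expanding the product yields: p(z) = z^2 + 3·z + 2.
The resulting polynomial has degree 2 and real coefficients as required.

p(z) = z^2 + 3·z + 2.


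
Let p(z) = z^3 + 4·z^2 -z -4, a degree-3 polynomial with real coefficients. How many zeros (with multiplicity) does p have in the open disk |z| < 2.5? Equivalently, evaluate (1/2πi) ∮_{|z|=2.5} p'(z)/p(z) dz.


The zeros of p are: -4, -1, 1.
Their magnitudes are: 4, 1, 1.
Zeros with |z| < R = 2.5: -1, 1.
Count = 2.
By the argument principle, (1/2πi) ∮_{|z|=R} p'(z)/p(z) dz equals exactly this count.

Number of zeros inside |z| < 2.5: 2.


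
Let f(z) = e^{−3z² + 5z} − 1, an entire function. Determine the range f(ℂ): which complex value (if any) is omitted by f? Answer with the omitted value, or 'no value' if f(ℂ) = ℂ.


Little Picard bounds the complement of f(ℂ) to at most one point.
The exponent g(z) = −3z² + 5z is a nonconstant polynomial, hence surjective onto ℂ. So e^{g(z)} takes every value in {e^w : w ∈ ℂ} = ℂ ∖ {0}. Adding -1 shifts the range to ℂ ∖ {-1}. f omits exactly -1.

Omitted value: -1.


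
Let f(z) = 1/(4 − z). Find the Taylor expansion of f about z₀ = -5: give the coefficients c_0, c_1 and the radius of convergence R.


Let w = z − z₀, so z = z₀ + w.
Then 4 − z = 4 − (z₀ + w) = (4 − z₀) − w = 9 − w.
f(z) = 1/(9 − w) = (1/(9)) · 1/(1 − w/(9)) = Σ_{n≥0} w^n / (9)^(n+1).
So c_n = 1/(9)^(n+1):
  c_0 = 1/(9)^1 = 1/9.
  c_1 = 1/(9)^2 = 1/81.
The series is valid for |w/d| < 1, i.e. |z − z₀| < |d|.
Radius of convergence: R = |4 − z₀| = |9| = 9 (distance from z₀ to the singularity z = 4).

c_0 = 1/9, c_1 = 1/81; R = 9.


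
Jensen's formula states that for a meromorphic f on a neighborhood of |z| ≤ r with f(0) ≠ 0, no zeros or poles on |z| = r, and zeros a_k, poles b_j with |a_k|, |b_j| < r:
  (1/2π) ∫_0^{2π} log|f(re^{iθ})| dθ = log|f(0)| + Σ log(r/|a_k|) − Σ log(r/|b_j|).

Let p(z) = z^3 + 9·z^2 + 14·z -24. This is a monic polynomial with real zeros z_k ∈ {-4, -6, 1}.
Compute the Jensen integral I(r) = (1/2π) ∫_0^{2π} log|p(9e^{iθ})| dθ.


Zeros: -6, -4, 1; r = 9.
Inside |z| < r: -6, -4, 1. Outside (|z| ≥ r): ∅.
p(0) = -24, so log|p(0)| = log(24) = 3.1781.
Apply Jensen: I(r) = log|p(0)| + Σ_k log(r/|z_k|), summed over zeros inside |z| < r.
  log(r/|z_k|) for z_k = -4: log(9/4) = 0.8109
  log(r/|z_k|) for z_k = -6: log(9/6) = 0.4055
  log(r/|z_k|) for z_k = 1: log(9/1) = 2.1972
Sum over inside zeros: 3.4136.
I(r) = log|p(0)| + (inside sum) = 3.1781 + 3.4136 = 6.5917.
Closed form (all zeros inside, monic): I(r) = n·log(r) = 3·log(9) = 6.5917. ✓

I(r) ≈ 6.5917.


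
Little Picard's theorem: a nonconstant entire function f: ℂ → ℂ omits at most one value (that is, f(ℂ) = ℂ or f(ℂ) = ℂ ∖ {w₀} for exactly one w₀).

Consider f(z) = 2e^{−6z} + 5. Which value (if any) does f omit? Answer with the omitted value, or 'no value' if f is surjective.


Little Picard bounds the complement of f(ℂ) to at most one point.
e^{−6z} is never zero on ℂ, so 2·e^{−6z} takes every value in ℂ ∖ {0}. Adding 5 shifts the range to ℂ ∖ {5}. Thus f omits exactly the value 5.

Omitted value: 5.


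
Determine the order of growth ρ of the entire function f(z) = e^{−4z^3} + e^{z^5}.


Each summand is entire of order 3 and 5 respectively (as in the single-exponential case). The order of a sum is at most the max of the orders, so ρ ≤ 5. For the lower bound: on |z|=r choose arg z so that 1z^5 is real positive; then |e^{1z^5}| = e^{1r^5} while |e^{-4z^3}| ≤ e^{4r^3} = o(e^{1r^5}). So |f| ≥ e^{1r^5}(1 − o(1)) and ρ ≥ 5. Hence ρ = max(3, 5) = 5.
Therefore ρ = 5.

Order ρ = 5.


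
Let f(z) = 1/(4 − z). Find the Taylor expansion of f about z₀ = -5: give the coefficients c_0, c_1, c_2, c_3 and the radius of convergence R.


Let w = z − z₀, so z = z₀ + w.
Then 4 − z = 4 − (z₀ + w) = (4 − z₀) − w = 9 − w.
f(z) = 1/(9 − w) = (1/(9)) · 1/(1 − w/(9)) = Σ_{n≥0} w^n / (9)^(n+1).
So c_n = 1/(9)^(n+1):
  c_0 = 1/(9)^1 = 1/9.
  c_1 = 1/(9)^2 = 1/81.
  c_2 = 1/(9)^3 = 1/729.
  c_3 = 1/(9)^4 = 1/6561.
The series is valid for |w/d| < 1, i.e. |z − z₀| < |d|.
Radius of convergence: R = |4 − z₀| = |9| = 9 (distance from z₀ to the singularity z = 4).

c_0 = 1/9, c_1 = 1/81, c_2 = 1/729, c_3 = 1/6561; R = 9.


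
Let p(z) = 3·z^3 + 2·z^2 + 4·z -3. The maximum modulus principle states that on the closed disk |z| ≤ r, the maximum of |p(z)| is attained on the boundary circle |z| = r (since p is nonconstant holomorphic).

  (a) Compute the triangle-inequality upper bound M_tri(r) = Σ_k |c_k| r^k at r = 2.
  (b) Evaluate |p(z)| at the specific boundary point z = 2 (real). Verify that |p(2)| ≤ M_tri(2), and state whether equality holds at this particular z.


Coefficients: c_0 = -3, c_1 = 4, c_2 = 2, c_3 = 3. Radius r = 2.
Part (a). Triangle bound: M_tri(r) = Σ_k |c_k| r^k
  = |-3|·2^0 + |4|·2^1 + |2|·2^2 + |3|·2^3
  = 3 + 8 + 8 + 24 = 43.
This bounds M(r) := max_{|z|=r} |p(z)| from above; equality holds iff all terms c_k z^k can be made to align in phase at a single z on |z|=r.
Part (b). At z = 2 (real, on the circle |z| = r):
  p(2) = (-3)·2^0 + (4)·2^1 + (2)·2^2 + (3)·2^3 = 37.
  |p(2)| = 37.
Check: |p(2)| = 37 ≤ 43 = M_tri(2). ✓ Equality does not hold at z = 2 (the coefficients have mixed signs, so the terms do not all align in phase there).

M_tri(2) = 43; |p(2)| = 37; equality at z=2: no.


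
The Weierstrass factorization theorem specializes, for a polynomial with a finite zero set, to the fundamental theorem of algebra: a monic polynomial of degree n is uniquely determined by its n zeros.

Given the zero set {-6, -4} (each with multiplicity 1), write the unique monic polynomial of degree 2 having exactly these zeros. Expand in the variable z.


The polynomial is p(z) = ∏_{α ∈ S} (z − α), where S = {-6, -4}.
Expanding the product yields: p(z) = z^2 + 10·z + 24.
The resulting polynomial has degree 2 and real coefficients as required.

p(z) = z^2 + 10·z + 24.


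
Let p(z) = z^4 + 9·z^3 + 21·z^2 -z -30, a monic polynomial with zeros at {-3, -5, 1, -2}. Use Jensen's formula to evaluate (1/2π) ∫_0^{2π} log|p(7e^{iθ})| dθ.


Zeros: -5, -3, -2, 1; r = 7.
Inside |z| < r: -5, -3, -2, 1. Outside (|z| ≥ r): ∅.
p(0) = -30, so log|p(0)| = log(30) = 3.4012.
Apply Jensen: I(r) = log|p(0)| + Σ_k log(r/|z_k|), summed over zeros inside |z| < r.
  log(r/|z_k|) for z_k = -3: log(7/3) = 0.8473
  log(r/|z_k|) for z_k = -5: log(7/5) = 0.3365
  log(r/|z_k|) for z_k = 1: log(7/1) = 1.9459
  log(r/|z_k|) for z_k = -2: log(7/2) = 1.2528
Sum over inside zeros: 4.3824.
I(r) = log|p(0)| + (inside sum) = 3.4012 + 4.3824 = 7.7836.
Closed form (all zeros inside, monic): I(r) = n·log(r) = 4·log(7) = 7.7836. ✓

I(r) ≈ 7.7836.


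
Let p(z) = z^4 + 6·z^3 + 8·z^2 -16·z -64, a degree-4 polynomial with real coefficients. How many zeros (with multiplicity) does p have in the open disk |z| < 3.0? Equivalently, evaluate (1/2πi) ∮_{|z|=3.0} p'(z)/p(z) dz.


The zeros of p are: -4, 2, (-2 + 2i), (-2 - 2i).
Their magnitudes are: 4, 2, 2.828, 2.828.
Zeros with |z| < R = 3.0: 2, (-2 + 2i), (-2 - 2i).
Count = 3.
By the argument principle, (1/2πi) ∮_{|z|=R} p'(z)/p(z) dz equals exactly this count.

Number of zeros inside |z| < 3.0: 3.


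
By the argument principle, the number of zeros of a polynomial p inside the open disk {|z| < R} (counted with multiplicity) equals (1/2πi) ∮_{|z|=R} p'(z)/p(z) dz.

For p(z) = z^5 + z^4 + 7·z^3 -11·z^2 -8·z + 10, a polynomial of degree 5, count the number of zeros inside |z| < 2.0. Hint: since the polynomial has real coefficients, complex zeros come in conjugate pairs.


The zeros of p are: -1, 1, (-1 + 3i), (-1 - 3i), 1.
Their magnitudes are: 1, 1, 3.162, 3.162, 1.
Zeros with |z| < R = 2.0: -1, 1, 1.
Count = 3.
By the argument principle, (1/2πi) ∮_{|z|=R} p'(z)/p(z) dz equals exactly this count.

Number of zeros inside |z| < 2.0: 3.


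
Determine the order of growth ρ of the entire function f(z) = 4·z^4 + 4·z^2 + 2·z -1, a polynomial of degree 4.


|f(z)| ≤ Σ|c_k|·r^k = O(r^4) as r → ∞. Polynomial growth is O(e^{r^ε}) for every ε > 0 (since r^4/e^{r^ε} → 0), so ρ ≤ ε for all ε > 0, i.e. ρ = 0. Every nonconstant polynomial has order 0.
Therefore ρ = 0.

Order ρ = 0.


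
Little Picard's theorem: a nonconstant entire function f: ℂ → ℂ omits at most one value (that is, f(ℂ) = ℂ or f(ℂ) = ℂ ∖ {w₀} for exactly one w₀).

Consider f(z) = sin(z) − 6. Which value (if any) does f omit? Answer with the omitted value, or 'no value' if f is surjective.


Little Picard bounds the complement of f(ℂ) to at most one point.
sin is entire and surjective onto ℂ: for every w ∈ ℂ, sin(ζ) = w has a solution ζ ∈ ℂ (e.g., via the complex inverse arcsin). With ζ = z this gives z = ζ/(1). Then 1·sin(z) takes every value in 1·ℂ = ℂ, and adding -6 is a bijection of ℂ. So f is surjective and omits no value. (Note: only on the real line is sin bounded by [−1, 1].)

Omitted value: no value.


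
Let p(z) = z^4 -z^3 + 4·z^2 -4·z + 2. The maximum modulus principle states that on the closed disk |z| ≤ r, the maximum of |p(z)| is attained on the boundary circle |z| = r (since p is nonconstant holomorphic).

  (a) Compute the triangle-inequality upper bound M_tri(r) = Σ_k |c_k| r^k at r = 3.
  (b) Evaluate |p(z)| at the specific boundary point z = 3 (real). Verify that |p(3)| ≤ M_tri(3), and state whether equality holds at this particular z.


Coefficients: c_0 = 2, c_1 = -4, c_2 = 4, c_3 = -1, c_4 = 1. Radius r = 3.
Part (a). Triangle bound: M_tri(r) = Σ_k |c_k| r^k
  = |2|·3^0 + |-4|·3^1 + |4|·3^2 + |-1|·3^3 + |1|·3^4
  = 2 + 12 + 36 + 27 + 81 = 158.
This bounds M(r) := max_{|z|=r} |p(z)| from above; equality holds iff all terms c_k z^k can be made to align in phase at a single z on |z|=r.
Part (b). At z = 3 (real, on the circle |z| = r):
  p(3) = (2)·3^0 + (-4)·3^1 + (4)·3^2 + (-1)·3^3 + (1)·3^4 = 80.
  |p(3)| = 80.
Check: |p(3)| = 80 ≤ 158 = M_tri(3). ✓ Equality does not hold at z = 3 (the coefficients have mixed signs, so the terms do not all align in phase there).

M_tri(3) = 158; |p(3)| = 80; equality at z=3: no.


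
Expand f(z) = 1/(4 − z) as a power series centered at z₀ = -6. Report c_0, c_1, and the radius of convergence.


Let w = z − z₀, so z = z₀ + w.
Then 4 − z = 4 − (z₀ + w) = (4 − z₀) − w = 10 − w.
f(z) = 1/(10 − w) = (1/(10)) · 1/(1 − w/(10)) = Σ_{n≥0} w^n / (10)^(n+1).
So c_n = 1/(10)^(n+1):
  c_0 = 1/(10)^1 = 1/10.
  c_1 = 1/(10)^2 = 1/100.
The series is valid for |w/d| < 1, i.e. |z − z₀| < |d|.
Radius of convergence: R = |4 − z₀| = |10| = 10 (distance from z₀ to the singularity z = 4).

c_0 = 1/10, c_1 = 1/100; R = 10.


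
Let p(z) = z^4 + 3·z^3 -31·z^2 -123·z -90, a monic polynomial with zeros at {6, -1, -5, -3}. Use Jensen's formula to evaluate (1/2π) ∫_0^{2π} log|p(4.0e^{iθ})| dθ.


Zeros: -5, -3, -1, 6; r = 4.0.
Inside |z| < r: -3, -1. Outside (|z| ≥ r): -5, 6.
p(0) = -90, so log|p(0)| = log(90) = 4.4998.
Apply Jensen: I(r) = log|p(0)| + Σ_k log(r/|z_k|), summed over zeros inside |z| < r.
  log(r/|z_k|) for z_k = -1: log(4.0/1) = 1.3863
  log(r/|z_k|) for z_k = -3: log(4.0/3) = 0.2877
  Outside zeros (-5, 6) contribute nothing to the Jensen sum.
Sum over inside zeros: 1.6740.
I(r) = log|p(0)| + (inside sum) = 4.4998 + 1.6740 = 6.1738.
Note: since some zeros are outside |z| ≤ r, the simplified n·log(r) form does NOT apply — only the inside zeros contribute.

I(r) ≈ 6.1738.


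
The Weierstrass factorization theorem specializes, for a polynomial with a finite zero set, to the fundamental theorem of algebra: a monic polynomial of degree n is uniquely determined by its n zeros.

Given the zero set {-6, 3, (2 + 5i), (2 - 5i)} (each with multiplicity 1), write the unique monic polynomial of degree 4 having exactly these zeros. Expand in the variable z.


The polynomial is p(z) = ∏_{α ∈ S} (z − α), where S = {-6, 3, (2 + 5i), (2 - 5i)}.
Expanding the product yields: p(z) = z^4 -z^3 -z^2 + 159·z -522.
Note conjugate pairs combine to real quadratics: (z − (2+5i))(z − (2−5i)) = z² − 4z + 29.
The resulting polynomial has degree 4 and real coefficients as required.

p(z) = z^4 -z^3 -z^2 + 159·z -522.


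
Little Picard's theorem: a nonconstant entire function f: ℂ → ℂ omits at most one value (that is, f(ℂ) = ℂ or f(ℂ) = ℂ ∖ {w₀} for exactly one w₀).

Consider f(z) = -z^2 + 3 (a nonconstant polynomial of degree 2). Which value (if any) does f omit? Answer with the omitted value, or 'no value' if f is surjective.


Little Picard bounds the complement of f(ℂ) to at most one point.
For every w ∈ ℂ, the equation p(z) − w = 0 is a nonconstant polynomial in z and hence has at least one root by the fundamental theorem of algebra. So p is surjective onto ℂ, omitting no value.

Omitted value: no value.


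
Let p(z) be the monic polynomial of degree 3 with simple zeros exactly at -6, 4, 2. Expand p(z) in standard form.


The polynomial is p(z) = ∏_{α ∈ S} (z − α), where S = {-6, 4, 2}.
Expanding the product yields: p(z) = z^3 -28·z + 48.
The resulting polynomial has degree 3 and real coefficients as required.

p(z) = z^3 -28·z + 48.


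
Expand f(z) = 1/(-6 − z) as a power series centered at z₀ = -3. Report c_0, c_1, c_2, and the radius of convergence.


Let w = z − z₀, so z = z₀ + w.
Then -6 − z = -6 − (z₀ + w) = (-6 − z₀) − w = -3 − w.
f(z) = 1/(-3 − w) = (1/(-3)) · 1/(1 − w/(-3)) = Σ_{n≥0} w^n / (-3)^(n+1).
So c_n = 1/(-3)^(n+1):
  c_0 = 1/(-3)^1 = -1/3.
  c_1 = 1/(-3)^2 = 1/9.
  c_2 = 1/(-3)^3 = -1/27.
The series is valid for |w/d| < 1, i.e. |z − z₀| < |d|.
Radius of convergence: R = |-6 − z₀| = |-3| = 3 (distance from z₀ to the singularity z = -6).

c_0 = -1/3, c_1 = 1/9, c_2 = -1/27; R = 3.


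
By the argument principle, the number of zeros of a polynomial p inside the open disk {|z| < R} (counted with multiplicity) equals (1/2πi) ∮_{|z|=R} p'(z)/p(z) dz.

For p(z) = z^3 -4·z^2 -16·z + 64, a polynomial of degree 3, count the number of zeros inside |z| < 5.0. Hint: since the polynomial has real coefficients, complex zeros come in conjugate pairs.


The zeros of p are: 4, 4, -4.
Their magnitudes are: 4, 4, 4.
Zeros with |z| < R = 5.0: 4, 4, -4.
Count = 3.
By the argument principle, (1/2πi) ∮_{|z|=R} p'(z)/p(z) dz equals exactly this count.

Number of zeros inside |z| < 5.0: 3.


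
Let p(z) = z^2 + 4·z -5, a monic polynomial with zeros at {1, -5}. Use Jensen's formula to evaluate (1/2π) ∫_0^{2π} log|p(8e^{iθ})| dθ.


Zeros: -5, 1; r = 8.
Inside |z| < r: -5, 1. Outside (|z| ≥ r): ∅.
p(0) = -5, so log|p(0)| = log(5) = 1.6094.
Apply Jensen: I(r) = log|p(0)| + Σ_k log(r/|z_k|), summed over zeros inside |z| < r.
  log(r/|z_k|) for z_k = 1: log(8/1) = 2.0794
  log(r/|z_k|) for z_k = -5: log(8/5) = 0.4700
Sum over inside zeros: 2.5494.
I(r) = log|p(0)| + (inside sum) = 1.6094 + 2.5494 = 4.1589.
Closed form (all zeros inside, monic): I(r) = n·log(r) = 2·log(8) = 4.1589. ✓

I(r) ≈ 4.1589.


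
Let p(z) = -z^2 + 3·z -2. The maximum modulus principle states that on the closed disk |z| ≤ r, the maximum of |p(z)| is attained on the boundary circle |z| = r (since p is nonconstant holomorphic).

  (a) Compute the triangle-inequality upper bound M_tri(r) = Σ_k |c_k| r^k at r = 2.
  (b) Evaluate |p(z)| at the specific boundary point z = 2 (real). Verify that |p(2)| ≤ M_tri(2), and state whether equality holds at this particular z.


Coefficients: c_0 = -2, c_1 = 3, c_2 = -1. Radius r = 2.
Part (a). Triangle bound: M_tri(r) = Σ_k |c_k| r^k
  = |-2|·2^0 + |3|·2^1 + |-1|·2^2
  = 2 + 6 + 4 = 12.
This bounds M(r) := max_{|z|=r} |p(z)| from above; equality holds iff all terms c_k z^k can be made to align in phase at a single z on |z|=r.
Part (b). At z = 2 (real, on the circle |z| = r):
  p(2) = (-2)·2^0 + (3)·2^1 + (-1)·2^2 = 0.
  |p(2)| = 0.
Check: |p(2)| = 0 ≤ 12 = M_tri(2). ✓ Equality does not hold at z = 2 (the coefficients have mixed signs, so the terms do not all align in phase there).

M_tri(2) = 12; |p(2)| = 0; equality at z=2: no.


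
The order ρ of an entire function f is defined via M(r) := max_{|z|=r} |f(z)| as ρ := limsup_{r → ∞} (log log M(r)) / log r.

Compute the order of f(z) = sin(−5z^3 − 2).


Write sin(w) = (e^{iw} ± e^{−iw})/(2 or 2i), so |sin(w)| ≤ e^{|w|}. With w = −5z^3 − 2, |w| ≤ 5r^3 + 2 on |z|=r, giving M(r) ≤ e^{5r^3 + 2} and ρ ≤ 3. For the lower bound, choose z on |z|=r with -5z^3 purely imaginary of modulus 5r^3; then |sin(−5z^3 − 2)| grows like e^{5r^3}/2, so ρ ≥ 3. Hence ρ = 3.
Therefore ρ = 3.

Order ρ = 3.
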